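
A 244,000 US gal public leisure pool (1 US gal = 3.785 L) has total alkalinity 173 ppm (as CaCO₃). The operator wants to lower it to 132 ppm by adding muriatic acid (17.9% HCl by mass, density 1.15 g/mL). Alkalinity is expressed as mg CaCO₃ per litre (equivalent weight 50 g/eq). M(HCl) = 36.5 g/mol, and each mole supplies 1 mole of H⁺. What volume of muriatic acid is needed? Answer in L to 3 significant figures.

134 L

Volume: 244,000 US gal × 3.785 L/gal = 923,540 L.
Alkalinity to neutralize: (173 − 132) = 41 mg/L as CaCO₃ × 923,540 L = 37,870 g as CaCO₃.
Equivalents of H⁺ required: 37,870 ÷ 50 g/eq = 757.3 eq = 757.3 mol HCl.
Mass of HCl: 757.3 × 36.5 = 27,640 g.
Mass of 17.9% solution: 27,640 / 0.179 = 154,400 g.
Volume: 154,400 g ÷ 1.15 g/mL = 134,300 mL.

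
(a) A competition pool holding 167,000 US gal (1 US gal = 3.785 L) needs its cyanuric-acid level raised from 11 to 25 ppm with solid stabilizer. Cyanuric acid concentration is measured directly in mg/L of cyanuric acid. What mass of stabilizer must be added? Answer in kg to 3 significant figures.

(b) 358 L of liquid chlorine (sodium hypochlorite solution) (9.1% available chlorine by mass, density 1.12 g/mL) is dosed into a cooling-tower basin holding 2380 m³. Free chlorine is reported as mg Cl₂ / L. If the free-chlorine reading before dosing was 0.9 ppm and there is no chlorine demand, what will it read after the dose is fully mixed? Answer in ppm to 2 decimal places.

(a) Volume: 167,000 US gal × 3.785 L/gal = 632,095 L.
(a) CYA to add: (25 − 11) = 14 mg/L × 632,095 L = 8849 g cyanuric acid.

(b) Volume: 2380 m³ = 2,380,000 L.
(b) Mass of solution: 358 L × 1000 mL/L × 1.12 g/mL = 401,000 g.
(b) Available chlorine delivered: 401,000 g × 0.091 = 36,490 g as Cl₂.
(b) Concentration rise: 36,490 g / 2,380,000 L = 15.33 mg/L = 15.33 ppm.
(b) Final FC: 0.9 + 15.33 = 16.23 ppm.

(a) 8.85 kg; (b) 16.23 ppm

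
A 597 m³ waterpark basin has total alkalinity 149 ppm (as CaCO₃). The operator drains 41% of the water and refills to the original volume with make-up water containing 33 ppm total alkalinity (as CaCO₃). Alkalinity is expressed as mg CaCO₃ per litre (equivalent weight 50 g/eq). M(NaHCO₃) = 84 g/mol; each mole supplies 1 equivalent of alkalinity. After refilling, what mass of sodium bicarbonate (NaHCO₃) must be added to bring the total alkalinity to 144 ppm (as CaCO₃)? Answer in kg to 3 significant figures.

42.7 kg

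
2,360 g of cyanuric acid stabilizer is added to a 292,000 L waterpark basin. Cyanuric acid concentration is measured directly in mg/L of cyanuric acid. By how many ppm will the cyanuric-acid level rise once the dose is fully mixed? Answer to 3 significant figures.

8.08 ppm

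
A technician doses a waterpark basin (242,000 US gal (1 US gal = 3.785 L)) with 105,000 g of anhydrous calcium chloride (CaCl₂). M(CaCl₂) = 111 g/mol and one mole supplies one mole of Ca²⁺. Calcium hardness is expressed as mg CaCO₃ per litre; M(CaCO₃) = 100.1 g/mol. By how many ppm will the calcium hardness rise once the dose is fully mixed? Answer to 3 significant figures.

Volume: 242,000 US gal × 3.785 L/gal = 915,970 L.
Moles of Ca²⁺: 105,000 g ÷ 111 g/mol = 945.9 mol.
As CaCO₃: 945.9 mol × 100.1 g/mol = 94,690 g.
Rise: 94,690 g / 915,970 L × 1000 = 103.4 mg/L.

103 ppm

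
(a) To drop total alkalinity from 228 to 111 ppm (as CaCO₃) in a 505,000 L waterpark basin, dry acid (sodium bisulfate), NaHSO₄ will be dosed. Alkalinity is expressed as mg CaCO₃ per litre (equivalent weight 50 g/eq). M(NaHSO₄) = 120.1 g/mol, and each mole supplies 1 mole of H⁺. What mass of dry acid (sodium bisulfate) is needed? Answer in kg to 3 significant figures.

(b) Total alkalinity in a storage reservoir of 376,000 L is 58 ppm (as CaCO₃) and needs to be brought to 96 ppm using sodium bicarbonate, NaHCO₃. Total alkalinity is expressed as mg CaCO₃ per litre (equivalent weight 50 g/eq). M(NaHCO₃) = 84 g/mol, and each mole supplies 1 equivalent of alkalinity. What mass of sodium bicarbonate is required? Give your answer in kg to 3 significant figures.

(a) Alkalinity to neutralize: (228 − 111) = 117 mg/L as CaCO₃ × 505,000 L = 59,080 g as CaCO₃.
(a) Equivalents of H⁺ required: 59,080 ÷ 50 g/eq = 1182 eq = 1182 mol NaHSO₄.
(a) Mass of NaHSO₄: 1182 × 120.1 = 141,900 g.

(b) Alkalinity to add: (96 − 58) = 38 mg/L as CaCO₃ × 376,000 L = 14,290 g as CaCO₃.
(b) Equivalents: 14,290 g ÷ 50 g/eq = 285.8 eq.
(b) NaHCO₃ supplies 1 eq per mole → 285.8 mol.
(b) Mass: 285.8 mol × 84 g/mol = 24,000 g.

(a) 142 kg; (b) 24.0 kg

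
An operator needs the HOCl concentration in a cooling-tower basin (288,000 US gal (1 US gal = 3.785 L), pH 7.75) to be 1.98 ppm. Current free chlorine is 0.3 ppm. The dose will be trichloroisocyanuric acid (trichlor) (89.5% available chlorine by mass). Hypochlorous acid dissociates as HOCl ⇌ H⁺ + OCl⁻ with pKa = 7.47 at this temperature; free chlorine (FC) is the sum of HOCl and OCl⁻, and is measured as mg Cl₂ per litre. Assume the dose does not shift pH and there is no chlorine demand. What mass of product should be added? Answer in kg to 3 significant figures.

Volume: 288,000 US gal × 3.785 L/gal = 1,090,080 L.
[OCl⁻]/[HOCl] = 10^(pH − pKa) = 10^(7.75 − 7.47) = 1.905; fraction as HOCl = 1/(1 + 1.905) = 0.3442.
Free chlorine required for 1.98 ppm HOCl: 1.98 / 0.3442 = 5.753 ppm.
FC to add: 5.753 − 0.3 = 5.453 mg/L as Cl₂.
Cl₂ equivalent: 5.453 mg/L × 1,090,080 L = 5944 g.
Product at 89.5% available Cl: 5944 / 0.895 = 6641 g.

6.64 kg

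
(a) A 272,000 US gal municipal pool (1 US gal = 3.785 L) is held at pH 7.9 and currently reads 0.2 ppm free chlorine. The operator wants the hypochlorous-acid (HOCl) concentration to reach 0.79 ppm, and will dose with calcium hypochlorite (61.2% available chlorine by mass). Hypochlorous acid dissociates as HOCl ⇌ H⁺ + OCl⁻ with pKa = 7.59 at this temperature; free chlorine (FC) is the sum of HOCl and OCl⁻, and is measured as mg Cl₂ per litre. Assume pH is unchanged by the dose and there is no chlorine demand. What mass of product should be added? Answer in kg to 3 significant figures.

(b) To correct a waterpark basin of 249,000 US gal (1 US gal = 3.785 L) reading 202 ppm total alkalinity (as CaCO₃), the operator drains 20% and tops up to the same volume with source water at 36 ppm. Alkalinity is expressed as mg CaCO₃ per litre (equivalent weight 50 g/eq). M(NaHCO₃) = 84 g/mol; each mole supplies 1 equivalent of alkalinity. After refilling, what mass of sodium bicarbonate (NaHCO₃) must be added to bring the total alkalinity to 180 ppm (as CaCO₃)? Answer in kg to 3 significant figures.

(a) 3.71 kg; (b) 17.7 kg

(a) Volume: 272,000 US gal × 3.785 L/gal = 1,029,520 L.
(a) [OCl⁻]/[HOCl] = 10^(pH − pKa) = 10^(7.9 − 7.59) = 2.042; fraction as HOCl = 1/(1 + 2.042) = 0.3288.
(a) Free chlorine required for 0.79 ppm HOCl: 0.79 / 0.3288 = 2.403 ppm.
(a) FC to add: 2.403 − 0.2 = 2.203 mg/L as Cl₂.
(a) Cl₂ equivalent: 2.203 mg/L × 1,029,520 L = 2268 g.
(a) Product at 61.2% available Cl: 2268 / 0.612 = 3706 g.

(b) Volume: 249,000 US gal × 3.785 L/gal = 942,465 L.
(b) After draining 20% and refilling: 202 × 0.80 + 36 × 0.20 = 168.8 ppm.
(b) Deficit to target: 180 − 168.8 = 11.2 mg/L.
(b) As CaCO₃: 11.2 mg/L × 942,465 L = 10,560 g; ÷ 50 g/eq ÷ 1 = 211.1 mol NaHCO₃.
(b) Mass: 211.1 × 84 = 17,730 g.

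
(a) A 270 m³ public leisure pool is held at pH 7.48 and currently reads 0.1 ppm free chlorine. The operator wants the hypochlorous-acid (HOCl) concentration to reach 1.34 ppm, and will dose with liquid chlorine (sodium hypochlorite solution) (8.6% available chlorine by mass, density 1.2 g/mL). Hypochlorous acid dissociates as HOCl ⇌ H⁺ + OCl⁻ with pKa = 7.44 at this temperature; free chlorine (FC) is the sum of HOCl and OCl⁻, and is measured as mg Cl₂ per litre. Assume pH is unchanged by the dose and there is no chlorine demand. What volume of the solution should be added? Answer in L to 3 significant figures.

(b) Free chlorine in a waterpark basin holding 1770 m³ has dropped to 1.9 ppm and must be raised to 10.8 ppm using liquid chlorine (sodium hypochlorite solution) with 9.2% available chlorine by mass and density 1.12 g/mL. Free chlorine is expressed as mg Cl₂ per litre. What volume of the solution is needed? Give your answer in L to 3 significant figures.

(a) 7.09 L; (b) 153 L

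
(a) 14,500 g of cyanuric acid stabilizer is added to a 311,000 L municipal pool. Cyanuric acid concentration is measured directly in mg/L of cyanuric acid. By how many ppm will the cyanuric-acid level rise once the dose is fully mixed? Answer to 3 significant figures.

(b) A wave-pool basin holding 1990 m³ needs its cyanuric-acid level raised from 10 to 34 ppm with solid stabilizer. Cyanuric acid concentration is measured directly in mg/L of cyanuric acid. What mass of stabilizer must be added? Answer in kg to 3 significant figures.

(a) 46.6 ppm; (b) 47.8 kg

(a) Rise: 14,500 g / 311,000 L × 1000 = 46.62 mg/L.

(b) Volume: 1990 m³ = 1,990,000 L.
(b) CYA to add: (34 − 10) = 24 mg/L × 1,990,000 L = 47,760 g cyanuric acid.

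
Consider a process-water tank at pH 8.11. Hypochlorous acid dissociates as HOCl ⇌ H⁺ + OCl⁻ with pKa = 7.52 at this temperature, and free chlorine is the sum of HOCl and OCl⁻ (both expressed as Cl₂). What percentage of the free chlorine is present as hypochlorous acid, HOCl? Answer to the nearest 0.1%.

[OCl⁻]/[HOCl] = 10^(pH − pKa) = 10^(8.11 − 7.52) = 10^0.59 = 3.89.
Fraction as HOCl = 1 / (1 + 3.89) = 0.2045.

20.4%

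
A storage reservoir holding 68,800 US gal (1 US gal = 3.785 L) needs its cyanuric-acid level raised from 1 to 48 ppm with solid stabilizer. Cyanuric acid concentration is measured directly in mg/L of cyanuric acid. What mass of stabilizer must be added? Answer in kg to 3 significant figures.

Volume: 68,800 US gal × 3.785 L/gal = 260,408 L.
CYA to add: (48 − 1) = 47 mg/L × 260,408 L = 12,240 g cyanuric acid.

12.2 kg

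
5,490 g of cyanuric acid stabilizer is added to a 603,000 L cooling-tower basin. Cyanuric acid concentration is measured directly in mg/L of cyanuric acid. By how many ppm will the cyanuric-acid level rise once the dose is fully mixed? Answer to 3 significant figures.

9.10 ppm

Rise: 5,490 g / 603,000 L × 1000 = 9.104 mg/L.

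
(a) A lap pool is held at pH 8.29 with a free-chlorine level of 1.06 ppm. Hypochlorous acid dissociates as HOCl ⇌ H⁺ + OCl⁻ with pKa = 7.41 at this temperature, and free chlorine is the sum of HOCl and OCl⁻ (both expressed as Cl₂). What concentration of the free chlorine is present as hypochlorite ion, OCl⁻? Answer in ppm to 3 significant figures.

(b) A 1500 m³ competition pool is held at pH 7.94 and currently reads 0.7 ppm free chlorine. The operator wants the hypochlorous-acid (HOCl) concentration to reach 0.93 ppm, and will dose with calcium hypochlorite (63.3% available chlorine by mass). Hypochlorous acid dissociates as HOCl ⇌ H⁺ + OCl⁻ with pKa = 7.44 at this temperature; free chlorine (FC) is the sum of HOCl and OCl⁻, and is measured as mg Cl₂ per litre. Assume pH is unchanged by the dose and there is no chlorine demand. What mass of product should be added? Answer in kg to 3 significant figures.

(a) [OCl⁻]/[HOCl] = 10^(pH − pKa) = 10^(8.29 − 7.41) = 10^0.88 = 7.586.
(a) Fraction as HOCl = 1 / (1 + 7.586) = 0.1165.
(a) OCl⁻ = (1 − 0.1165) × 1.06 ppm = 0.9365 ppm.

(b) Volume: 1500 m³ = 1,500,000 L.
(b) [OCl⁻]/[HOCl] = 10^(pH − pKa) = 10^(7.94 − 7.44) = 3.162; fraction as HOCl = 1/(1 + 3.162) = 0.2403.
(b) Free chlorine required for 0.93 ppm HOCl: 0.93 / 0.2403 = 3.871 ppm.
(b) FC to add: 3.871 − 0.7 = 3.171 mg/L as Cl₂.
(b) Cl₂ equivalent: 3.171 mg/L × 1,500,000 L = 4756 g.
(b) Product at 63.3% available Cl: 4756 / 0.633 = 7514 g.

(a) 0.937 ppm; (b) 7.51 kg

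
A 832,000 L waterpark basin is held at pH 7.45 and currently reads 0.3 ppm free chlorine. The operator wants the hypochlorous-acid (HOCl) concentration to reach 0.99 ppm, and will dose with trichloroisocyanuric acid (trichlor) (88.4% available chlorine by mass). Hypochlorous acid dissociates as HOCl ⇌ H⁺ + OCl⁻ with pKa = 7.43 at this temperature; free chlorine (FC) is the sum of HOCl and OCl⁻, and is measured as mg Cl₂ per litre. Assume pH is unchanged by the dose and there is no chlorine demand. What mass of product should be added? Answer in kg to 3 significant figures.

[OCl⁻]/[HOCl] = 10^(pH − pKa) = 10^(7.45 − 7.43) = 1.047; fraction as HOCl = 1/(1 + 1.047) = 0.4885.
Free chlorine required for 0.99 ppm HOCl: 0.99 / 0.4885 = 2.027 ppm.
FC to add: 2.027 − 0.3 = 1.727 mg/L as Cl₂.
Cl₂ equivalent: 1.727 mg/L × 832,000 L = 1437 g.
Product at 88.4% available Cl: 1437 / 0.884 = 1625 g.

1.63 kg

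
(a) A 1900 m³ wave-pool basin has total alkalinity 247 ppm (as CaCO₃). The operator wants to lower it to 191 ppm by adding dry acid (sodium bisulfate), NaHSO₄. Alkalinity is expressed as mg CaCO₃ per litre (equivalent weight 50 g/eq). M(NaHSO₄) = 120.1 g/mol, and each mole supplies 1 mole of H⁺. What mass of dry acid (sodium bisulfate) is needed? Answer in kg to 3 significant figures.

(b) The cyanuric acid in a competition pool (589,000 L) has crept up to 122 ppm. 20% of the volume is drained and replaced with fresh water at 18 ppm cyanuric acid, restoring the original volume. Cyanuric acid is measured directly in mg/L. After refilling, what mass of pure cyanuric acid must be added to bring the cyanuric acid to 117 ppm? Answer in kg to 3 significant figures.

(a) 256 kg; (b) 9.31 kg

(a) Volume: 1900 m³ = 1,900,000 L.
(a) Alkalinity to neutralize: (247 − 191) = 56 mg/L as CaCO₃ × 1,900,000 L = 106,400 g as CaCO₃.
(a) Equivalents of H⁺ required: 106,400 ÷ 50 g/eq = 2128 eq = 2128 mol NaHSO₄.
(a) Mass of NaHSO₄: 2128 × 120.1 = 255,600 g.

(b) After draining 20% and refilling: 122 × 0.80 + 18 × 0.20 = 101.2 ppm.
(b) Deficit to target: 117 − 101.2 = 15.8 mg/L.
(b) Mass: 15.8 mg/L × 589,000 L = 9306 g cyanuric acid.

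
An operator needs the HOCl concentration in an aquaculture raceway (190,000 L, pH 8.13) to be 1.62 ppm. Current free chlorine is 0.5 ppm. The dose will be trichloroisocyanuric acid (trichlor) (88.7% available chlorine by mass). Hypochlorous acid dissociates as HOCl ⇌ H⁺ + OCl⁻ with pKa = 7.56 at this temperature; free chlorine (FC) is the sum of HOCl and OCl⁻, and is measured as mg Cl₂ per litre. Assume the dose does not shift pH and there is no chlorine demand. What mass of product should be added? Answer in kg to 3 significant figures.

[OCl⁻]/[HOCl] = 10^(pH − pKa) = 10^(8.13 − 7.56) = 3.715; fraction as HOCl = 1/(1 + 3.715) = 0.2121.
Free chlorine required for 1.62 ppm HOCl: 1.62 / 0.2121 = 7.639 ppm.
FC to add: 7.639 − 0.5 = 7.139 mg/L as Cl₂.
Cl₂ equivalent: 7.139 mg/L × 190,000 L = 1356 g.
Product at 88.7% available Cl: 1356 / 0.887 = 1529 g.

1.53 kg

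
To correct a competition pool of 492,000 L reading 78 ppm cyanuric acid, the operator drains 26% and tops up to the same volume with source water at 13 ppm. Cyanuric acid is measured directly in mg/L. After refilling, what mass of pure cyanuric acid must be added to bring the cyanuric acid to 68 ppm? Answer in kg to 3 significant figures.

3.39 kg

After draining 26% and refilling: 78 × 0.74 + 13 × 0.26 = 61.1 ppm.
Deficit to target: 68 − 61.1 = 6.9 mg/L.
Mass: 6.9 mg/L × 492,000 L = 3395 g cyanuric acid.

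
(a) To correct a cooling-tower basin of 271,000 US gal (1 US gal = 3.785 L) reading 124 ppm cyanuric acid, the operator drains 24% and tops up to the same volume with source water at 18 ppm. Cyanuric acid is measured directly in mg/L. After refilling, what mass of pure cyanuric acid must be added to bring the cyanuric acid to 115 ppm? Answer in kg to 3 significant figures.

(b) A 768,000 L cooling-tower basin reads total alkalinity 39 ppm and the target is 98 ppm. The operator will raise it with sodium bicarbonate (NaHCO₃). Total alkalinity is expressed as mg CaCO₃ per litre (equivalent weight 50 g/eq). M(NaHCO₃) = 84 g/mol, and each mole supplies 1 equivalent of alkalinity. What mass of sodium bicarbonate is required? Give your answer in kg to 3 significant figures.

(a) 16.9 kg; (b) 76.1 kg

(a) Volume: 271,000 US gal × 3.785 L/gal = 1,025,735 L.
(a) After draining 24% and refilling: 124 × 0.76 + 18 × 0.24 = 98.56 ppm.
(a) Deficit to target: 115 − 98.56 = 16.44 mg/L.
(a) Mass: 16.44 mg/L × 1,025,735 L = 16,860 g cyanuric acid.

(b) Alkalinity to add: (98 − 39) = 59 mg/L as CaCO₃ × 768,000 L = 45,310 g as CaCO₃.
(b) Equivalents: 45,310 g ÷ 50 g/eq = 906.2 eq.
(b) NaHCO₃ supplies 1 eq per mole → 906.2 mol.
(b) Mass: 906.2 mol × 84 g/mol = 76,120 g.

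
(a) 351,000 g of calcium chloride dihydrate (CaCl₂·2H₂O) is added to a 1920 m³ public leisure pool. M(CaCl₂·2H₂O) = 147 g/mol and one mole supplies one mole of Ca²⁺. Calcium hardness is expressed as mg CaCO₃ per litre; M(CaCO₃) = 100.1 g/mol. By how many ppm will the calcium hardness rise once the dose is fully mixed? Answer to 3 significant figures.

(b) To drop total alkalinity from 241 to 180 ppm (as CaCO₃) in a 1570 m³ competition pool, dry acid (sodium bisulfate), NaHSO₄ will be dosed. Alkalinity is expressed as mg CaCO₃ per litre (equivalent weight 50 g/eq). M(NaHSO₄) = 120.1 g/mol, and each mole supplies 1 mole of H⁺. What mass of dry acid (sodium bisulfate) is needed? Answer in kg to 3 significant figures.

(a) 124 ppm; (b) 230 kg

(a) Volume: 1920 m³ = 1,920,000 L.
(a) Moles of Ca²⁺: 351,000 g ÷ 147 g/mol = 2388 mol.
(a) As CaCO₃: 2388 mol × 100.1 g/mol = 239,000 g.
(a) Rise: 239,000 g / 1,920,000 L × 1000 = 124.5 mg/L.

(b) Volume: 1570 m³ = 1,570,000 L.
(b) Alkalinity to neutralize: (241 − 180) = 61 mg/L as CaCO₃ × 1,570,000 L = 95,770 g as CaCO₃.
(b) Equivalents of H⁺ required: 95,770 ÷ 50 g/eq = 1915 eq = 1915 mol NaHSO₄.
(b) Mass of NaHSO₄: 1915 × 120.1 = 230,000 g.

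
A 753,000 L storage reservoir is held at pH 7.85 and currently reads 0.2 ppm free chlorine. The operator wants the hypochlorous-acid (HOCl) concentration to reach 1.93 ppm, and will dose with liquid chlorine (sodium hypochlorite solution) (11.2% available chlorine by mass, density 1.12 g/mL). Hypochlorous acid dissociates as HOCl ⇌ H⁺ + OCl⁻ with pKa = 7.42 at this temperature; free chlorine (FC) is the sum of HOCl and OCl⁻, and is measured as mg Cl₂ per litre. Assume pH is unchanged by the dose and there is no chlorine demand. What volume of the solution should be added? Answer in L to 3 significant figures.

[OCl⁻]/[HOCl] = 10^(pH − pKa) = 10^(7.85 − 7.42) = 2.692; fraction as HOCl = 1/(1 + 2.692) = 0.2709.
Free chlorine required for 1.93 ppm HOCl: 1.93 / 0.2709 = 7.125 ppm.
FC to add: 7.125 − 0.2 = 6.925 mg/L as Cl₂.
Cl₂ equivalent: 6.925 mg/L × 753,000 L = 5214 g.
Product at 11.2% available Cl: 5214 / 0.112 = 46,560 g.
Volume: 46,560 g ÷ 1.12 g/mL = 41,570 mL.

41.6 L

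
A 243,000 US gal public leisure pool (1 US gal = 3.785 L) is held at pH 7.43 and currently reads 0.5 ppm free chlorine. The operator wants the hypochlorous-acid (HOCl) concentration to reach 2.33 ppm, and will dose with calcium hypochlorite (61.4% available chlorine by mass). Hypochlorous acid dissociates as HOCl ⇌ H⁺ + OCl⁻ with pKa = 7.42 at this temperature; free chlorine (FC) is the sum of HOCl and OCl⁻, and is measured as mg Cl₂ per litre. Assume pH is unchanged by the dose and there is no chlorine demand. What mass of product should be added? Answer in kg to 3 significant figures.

6.31 kg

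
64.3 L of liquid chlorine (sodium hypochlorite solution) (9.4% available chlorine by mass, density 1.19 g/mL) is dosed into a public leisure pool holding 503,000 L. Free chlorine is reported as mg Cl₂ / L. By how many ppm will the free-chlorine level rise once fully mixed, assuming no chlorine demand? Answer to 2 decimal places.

14.30 ppm

Mass of solution: 64.3 L × 1000 mL/L × 1.19 g/mL = 76,520 g.
Available chlorine delivered: 76,520 g × 0.094 = 7193 g as Cl₂.
Concentration rise: 7193 g / 503,000 L = 14.3 mg/L = 14.30 ppm.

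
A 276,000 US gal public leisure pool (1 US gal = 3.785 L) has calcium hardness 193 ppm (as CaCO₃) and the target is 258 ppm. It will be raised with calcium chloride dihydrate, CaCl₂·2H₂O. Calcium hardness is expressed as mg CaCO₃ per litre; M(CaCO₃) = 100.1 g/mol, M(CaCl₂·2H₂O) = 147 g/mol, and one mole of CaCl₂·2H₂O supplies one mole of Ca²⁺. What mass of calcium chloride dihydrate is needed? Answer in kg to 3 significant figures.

Volume: 276,000 US gal × 3.785 L/gal = 1,044,660 L.
Hardness to add: (258 − 193) = 65 mg/L as CaCO₃ × 1,044,660 L = 67,900 g as CaCO₃.
Moles of Ca²⁺ (1 mol Ca²⁺ ≡ 1 mol CaCO₃): 67,900 / 100.1 g/mol = 678.4 mol.
Mass of CaCl₂·2H₂O: 678.4 × 147 = 99,720 g.

99.7 kg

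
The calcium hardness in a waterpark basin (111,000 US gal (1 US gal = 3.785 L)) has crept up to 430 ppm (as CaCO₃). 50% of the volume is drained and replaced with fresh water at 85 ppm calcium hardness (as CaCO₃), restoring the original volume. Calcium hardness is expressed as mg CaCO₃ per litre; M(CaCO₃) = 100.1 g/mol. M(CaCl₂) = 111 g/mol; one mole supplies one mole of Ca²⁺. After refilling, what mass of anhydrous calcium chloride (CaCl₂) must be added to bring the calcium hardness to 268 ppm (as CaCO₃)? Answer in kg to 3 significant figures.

4.89 kg

Volume: 111,000 US gal × 3.785 L/gal = 420,135 L.
After draining 50% and refilling: 430 × 0.50 + 85 × 0.50 = 257.5 ppm.
Deficit to target: 268 − 257.5 = 10.5 mg/L.
As CaCO₃: 10.5 mg/L × 420,135 L = 4411 g; ÷ 100.1 = 44.07 mol Ca²⁺.
Mass: 44.07 × 111 = 4892 g.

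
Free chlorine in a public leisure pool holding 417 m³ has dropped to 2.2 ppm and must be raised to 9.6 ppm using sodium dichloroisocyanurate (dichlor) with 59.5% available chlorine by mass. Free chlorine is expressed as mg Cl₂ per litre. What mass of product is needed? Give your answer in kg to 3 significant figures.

5.19 kg

Volume: 417 m³ = 417,000 L.
Chlorine deficit: 9.6 − 2.2 = 7.4 ppm = 7.4 mg/L as Cl₂.
Cl₂ equivalent needed: 7.4 mg/L × 417,000 L = 3,086,000 mg = 3086 g.
Product at 59.5% available chlorine: 3086 / 0.595 = 5186 g.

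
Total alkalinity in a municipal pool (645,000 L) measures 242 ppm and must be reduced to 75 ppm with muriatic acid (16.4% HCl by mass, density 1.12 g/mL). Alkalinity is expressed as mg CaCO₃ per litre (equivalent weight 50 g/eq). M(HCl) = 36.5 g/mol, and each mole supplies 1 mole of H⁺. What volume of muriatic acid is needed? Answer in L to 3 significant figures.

428 L

Alkalinity to neutralize: (242 − 75) = 167 mg/L as CaCO₃ × 645,000 L = 107,700 g as CaCO₃.
Equivalents of H⁺ required: 107,700 ÷ 50 g/eq = 2154 eq = 2154 mol HCl.
Mass of HCl: 2154 × 36.5 = 78,630 g.
Mass of 16.4% solution: 78,630 / 0.164 = 479,500 g.
Volume: 479,500 g ÷ 1.12 g/mL = 428,100 mL.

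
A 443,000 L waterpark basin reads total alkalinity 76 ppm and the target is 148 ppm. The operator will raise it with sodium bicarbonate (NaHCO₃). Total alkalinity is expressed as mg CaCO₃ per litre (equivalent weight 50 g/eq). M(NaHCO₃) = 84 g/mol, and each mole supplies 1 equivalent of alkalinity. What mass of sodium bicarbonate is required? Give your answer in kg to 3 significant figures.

Alkalinity to add: (148 − 76) = 72 mg/L as CaCO₃ × 443,000 L = 31,900 g as CaCO₃.
Equivalents: 31,900 g ÷ 50 g/eq = 637.9 eq.
NaHCO₃ supplies 1 eq per mole → 637.9 mol.
Mass: 637.9 mol × 84 g/mol = 53,590 g.

53.6 kg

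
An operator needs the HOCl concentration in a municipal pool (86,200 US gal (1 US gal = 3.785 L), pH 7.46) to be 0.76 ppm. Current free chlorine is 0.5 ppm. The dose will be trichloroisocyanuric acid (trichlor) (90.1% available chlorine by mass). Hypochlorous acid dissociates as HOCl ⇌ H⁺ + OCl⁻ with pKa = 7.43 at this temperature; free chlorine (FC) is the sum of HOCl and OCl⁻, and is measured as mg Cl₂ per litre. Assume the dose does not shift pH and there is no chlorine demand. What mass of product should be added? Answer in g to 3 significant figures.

389 g

Volume: 86,200 US gal × 3.785 L/gal = 326,267 L.
[OCl⁻]/[HOCl] = 10^(pH − pKa) = 10^(7.46 − 7.43) = 1.072; fraction as HOCl = 1/(1 + 1.072) = 0.4827.
Free chlorine required for 0.76 ppm HOCl: 0.76 / 0.4827 = 1.574 ppm.
FC to add: 1.574 − 0.5 = 1.074 mg/L as Cl₂.
Cl₂ equivalent: 1.074 mg/L × 326,267 L = 350.5 g.
Product at 90.1% available Cl: 350.5 / 0.901 = 389 g.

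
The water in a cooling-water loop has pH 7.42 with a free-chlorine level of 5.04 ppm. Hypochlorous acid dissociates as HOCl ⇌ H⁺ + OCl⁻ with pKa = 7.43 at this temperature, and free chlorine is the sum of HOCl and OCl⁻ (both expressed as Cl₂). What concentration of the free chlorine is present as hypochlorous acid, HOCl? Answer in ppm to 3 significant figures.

2.55 ppm

[OCl⁻]/[HOCl] = 10^(pH − pKa) = 10^(7.42 − 7.43) = 10^-0.01 = 0.9772.
Fraction as HOCl = 1 / (1 + 0.9772) = 0.5058.
HOCl = 0.5058 × 5.04 ppm = 2.549 ppm.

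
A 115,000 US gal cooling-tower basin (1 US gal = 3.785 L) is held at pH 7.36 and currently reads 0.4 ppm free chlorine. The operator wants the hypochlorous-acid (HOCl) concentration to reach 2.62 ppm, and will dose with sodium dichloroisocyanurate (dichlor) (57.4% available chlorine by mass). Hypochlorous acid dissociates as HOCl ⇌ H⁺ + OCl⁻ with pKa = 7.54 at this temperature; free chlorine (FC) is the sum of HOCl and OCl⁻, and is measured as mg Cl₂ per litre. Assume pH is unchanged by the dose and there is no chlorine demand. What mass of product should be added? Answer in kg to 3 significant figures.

3.00 kg

Volume: 115,000 US gal × 3.785 L/gal = 435,275 L.
[OCl⁻]/[HOCl] = 10^(pH − pKa) = 10^(7.36 − 7.54) = 0.6607; fraction as HOCl = 1/(1 + 0.6607) = 0.6022.
Free chlorine required for 2.62 ppm HOCl: 2.62 / 0.6022 = 4.351 ppm.
FC to add: 4.351 − 0.4 = 3.951 mg/L as Cl₂.
Cl₂ equivalent: 3.951 mg/L × 435,275 L = 1720 g.
Product at 57.4% available Cl: 1720 / 0.574 = 2996 g.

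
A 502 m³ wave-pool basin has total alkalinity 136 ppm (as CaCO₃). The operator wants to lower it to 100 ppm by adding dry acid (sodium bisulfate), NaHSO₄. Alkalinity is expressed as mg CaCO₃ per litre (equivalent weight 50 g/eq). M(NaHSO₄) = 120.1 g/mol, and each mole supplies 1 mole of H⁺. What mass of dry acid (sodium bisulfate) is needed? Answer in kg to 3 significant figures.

Volume: 502 m³ = 502,000 L.
Alkalinity to neutralize: (136 − 100) = 36 mg/L as CaCO₃ × 502,000 L = 18,070 g as CaCO₃.
Equivalents of H⁺ required: 18,070 ÷ 50 g/eq = 361.4 eq = 361.4 mol NaHSO₄.
Mass of NaHSO₄: 361.4 × 120.1 = 43,410 g.

43.4 kg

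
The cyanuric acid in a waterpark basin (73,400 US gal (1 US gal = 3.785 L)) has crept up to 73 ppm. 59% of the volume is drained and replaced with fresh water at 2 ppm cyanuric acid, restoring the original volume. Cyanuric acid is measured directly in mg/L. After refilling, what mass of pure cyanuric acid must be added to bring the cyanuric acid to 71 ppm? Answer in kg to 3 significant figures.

11.1 kg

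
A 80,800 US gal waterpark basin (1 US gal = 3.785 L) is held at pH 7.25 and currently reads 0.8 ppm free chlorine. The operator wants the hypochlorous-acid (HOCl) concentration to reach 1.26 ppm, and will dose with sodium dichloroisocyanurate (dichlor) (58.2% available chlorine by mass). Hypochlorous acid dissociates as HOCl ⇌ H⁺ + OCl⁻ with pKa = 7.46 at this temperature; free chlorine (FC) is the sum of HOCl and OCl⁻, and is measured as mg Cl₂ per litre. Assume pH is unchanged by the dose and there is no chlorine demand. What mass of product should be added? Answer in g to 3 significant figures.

Volume: 80,800 US gal × 3.785 L/gal = 305,828 L.
[OCl⁻]/[HOCl] = 10^(pH − pKa) = 10^(7.25 − 7.46) = 0.6166; fraction as HOCl = 1/(1 + 0.6166) = 0.6186.
Free chlorine required for 1.26 ppm HOCl: 1.26 / 0.6186 = 2.037 ppm.
FC to add: 2.037 − 0.8 = 1.237 mg/L as Cl₂.
Cl₂ equivalent: 1.237 mg/L × 305,828 L = 378.3 g.
Product at 58.2% available Cl: 378.3 / 0.582 = 650 g.

650 g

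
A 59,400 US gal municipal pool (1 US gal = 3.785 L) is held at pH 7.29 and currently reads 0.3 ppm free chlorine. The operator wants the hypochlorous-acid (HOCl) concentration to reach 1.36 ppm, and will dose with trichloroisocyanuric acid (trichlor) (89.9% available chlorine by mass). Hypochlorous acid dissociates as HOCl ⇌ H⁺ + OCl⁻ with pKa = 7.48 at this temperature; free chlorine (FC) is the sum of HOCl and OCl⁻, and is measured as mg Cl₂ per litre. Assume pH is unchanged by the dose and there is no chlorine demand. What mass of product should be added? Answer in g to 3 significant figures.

485 g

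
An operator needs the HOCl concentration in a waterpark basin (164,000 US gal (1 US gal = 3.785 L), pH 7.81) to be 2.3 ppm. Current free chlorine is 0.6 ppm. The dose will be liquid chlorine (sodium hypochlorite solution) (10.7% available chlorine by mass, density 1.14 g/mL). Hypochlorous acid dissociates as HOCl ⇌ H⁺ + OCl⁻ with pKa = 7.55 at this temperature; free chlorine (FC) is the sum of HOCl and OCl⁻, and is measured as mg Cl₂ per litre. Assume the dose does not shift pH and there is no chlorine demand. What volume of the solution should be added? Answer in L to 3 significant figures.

29.9 L

Volume: 164,000 US gal × 3.785 L/gal = 620,740 L.
[OCl⁻]/[HOCl] = 10^(pH − pKa) = 10^(7.81 − 7.55) = 1.82; fraction as HOCl = 1/(1 + 1.82) = 0.3546.
Free chlorine required for 2.3 ppm HOCl: 2.3 / 0.3546 = 6.485 ppm.
FC to add: 6.485 − 0.6 = 5.885 mg/L as Cl₂.
Cl₂ equivalent: 5.885 mg/L × 620,740 L = 3653 g.
Product at 10.7% available Cl: 3653 / 0.107 = 34,140 g.
Volume: 34,140 g ÷ 1.14 g/mL = 29,950 mL.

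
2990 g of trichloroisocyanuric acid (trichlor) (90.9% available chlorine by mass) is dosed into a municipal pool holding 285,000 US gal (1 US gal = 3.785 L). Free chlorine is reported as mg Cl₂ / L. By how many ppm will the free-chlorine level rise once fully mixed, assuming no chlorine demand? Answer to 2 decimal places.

Volume: 285,000 US gal × 3.785 L/gal = 1,078,725 L.
Available chlorine delivered: 2990 g × 0.909 = 2718 g as Cl₂.
Concentration rise: 2718 g / 1,078,725 L = 2.52 mg/L = 2.52 ppm.

2.52 ppm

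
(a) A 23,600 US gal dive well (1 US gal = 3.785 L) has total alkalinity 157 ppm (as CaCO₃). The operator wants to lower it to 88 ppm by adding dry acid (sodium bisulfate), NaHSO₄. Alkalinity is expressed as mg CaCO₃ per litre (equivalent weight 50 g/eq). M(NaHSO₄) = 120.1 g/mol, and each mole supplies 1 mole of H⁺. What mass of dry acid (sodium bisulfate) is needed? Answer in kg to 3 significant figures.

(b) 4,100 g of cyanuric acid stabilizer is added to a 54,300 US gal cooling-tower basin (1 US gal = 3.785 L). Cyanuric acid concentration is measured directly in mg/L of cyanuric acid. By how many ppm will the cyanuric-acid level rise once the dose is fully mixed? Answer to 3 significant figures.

(a) 14.8 kg; (b) 19.9 ppm

(a) Volume: 23,600 US gal × 3.785 L/gal = 89,326 L.
(a) Alkalinity to neutralize: (157 − 88) = 69 mg/L as CaCO₃ × 89,326 L = 6163 g as CaCO₃.
(a) Equivalents of H⁺ required: 6163 ÷ 50 g/eq = 123.3 eq = 123.3 mol NaHSO₄.
(a) Mass of NaHSO₄: 123.3 × 120.1 = 14,800 g.

(b) Volume: 54,300 US gal × 3.785 L/gal = 205,526 L.
(b) Rise: 4,100 g / 205,526 L × 1000 = 19.95 mg/L.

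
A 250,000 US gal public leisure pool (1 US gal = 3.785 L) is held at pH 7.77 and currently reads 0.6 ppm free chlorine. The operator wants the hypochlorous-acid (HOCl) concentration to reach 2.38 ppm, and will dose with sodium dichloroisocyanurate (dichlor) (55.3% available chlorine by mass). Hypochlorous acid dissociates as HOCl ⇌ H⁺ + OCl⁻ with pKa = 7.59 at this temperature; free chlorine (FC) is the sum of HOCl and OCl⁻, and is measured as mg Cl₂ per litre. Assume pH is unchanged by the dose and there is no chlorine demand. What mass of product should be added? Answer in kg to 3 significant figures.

Volume: 250,000 US gal × 3.785 L/gal = 946,250 L.
[OCl⁻]/[HOCl] = 10^(pH − pKa) = 10^(7.77 − 7.59) = 1.514; fraction as HOCl = 1/(1 + 1.514) = 0.3978.
Free chlorine required for 2.38 ppm HOCl: 2.38 / 0.3978 = 5.982 ppm.
FC to add: 5.982 − 0.6 = 5.382 mg/L as Cl₂.
Cl₂ equivalent: 5.382 mg/L × 946,250 L = 5093 g.
Product at 55.3% available Cl: 5093 / 0.553 = 9210 g.

9.21 kg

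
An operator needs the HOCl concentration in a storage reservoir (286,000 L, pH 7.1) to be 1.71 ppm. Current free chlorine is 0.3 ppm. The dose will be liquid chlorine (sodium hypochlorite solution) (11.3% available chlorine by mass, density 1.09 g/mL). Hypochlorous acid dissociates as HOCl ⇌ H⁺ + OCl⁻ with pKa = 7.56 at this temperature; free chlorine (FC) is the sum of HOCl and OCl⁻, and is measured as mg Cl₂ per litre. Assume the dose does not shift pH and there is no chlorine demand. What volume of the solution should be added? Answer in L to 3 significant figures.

4.65 L

[OCl⁻]/[HOCl] = 10^(pH − pKa) = 10^(7.1 − 7.56) = 0.3467; fraction as HOCl = 1/(1 + 0.3467) = 0.7425.
Free chlorine required for 1.71 ppm HOCl: 1.71 / 0.7425 = 2.303 ppm.
FC to add: 2.303 − 0.3 = 2.003 mg/L as Cl₂.
Cl₂ equivalent: 2.003 mg/L × 286,000 L = 572.8 g.
Product at 11.3% available Cl: 572.8 / 0.113 = 5069 g.
Volume: 5069 g ÷ 1.09 g/mL = 4651 mL.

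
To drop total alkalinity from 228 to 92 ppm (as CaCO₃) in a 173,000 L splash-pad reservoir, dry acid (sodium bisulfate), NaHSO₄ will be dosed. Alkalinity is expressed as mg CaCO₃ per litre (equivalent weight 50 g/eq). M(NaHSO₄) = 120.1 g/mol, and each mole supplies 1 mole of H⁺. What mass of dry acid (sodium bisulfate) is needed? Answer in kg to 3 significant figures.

56.5 kg

Alkalinity to neutralize: (228 − 92) = 136 mg/L as CaCO₃ × 173,000 L = 23,530 g as CaCO₃.
Equivalents of H⁺ required: 23,530 ÷ 50 g/eq = 470.6 eq = 470.6 mol NaHSO₄.
Mass of NaHSO₄: 470.6 × 120.1 = 56,510 g.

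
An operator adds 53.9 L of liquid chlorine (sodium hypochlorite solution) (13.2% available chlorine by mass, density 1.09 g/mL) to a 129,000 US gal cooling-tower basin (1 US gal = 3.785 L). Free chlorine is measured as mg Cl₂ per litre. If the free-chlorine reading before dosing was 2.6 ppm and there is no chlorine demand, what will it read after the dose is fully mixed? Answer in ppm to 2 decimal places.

18.48 ppm

Volume: 129,000 US gal × 3.785 L/gal = 488,265 L.
Mass of solution: 53.9 L × 1000 mL/L × 1.09 g/mL = 58,750 g.
Available chlorine delivered: 58,750 g × 0.132 = 7755 g as Cl₂.
Concentration rise: 7755 g / 488,265 L = 15.88 mg/L = 15.88 ppm.
Final FC: 2.6 + 15.88 = 18.48 ppm.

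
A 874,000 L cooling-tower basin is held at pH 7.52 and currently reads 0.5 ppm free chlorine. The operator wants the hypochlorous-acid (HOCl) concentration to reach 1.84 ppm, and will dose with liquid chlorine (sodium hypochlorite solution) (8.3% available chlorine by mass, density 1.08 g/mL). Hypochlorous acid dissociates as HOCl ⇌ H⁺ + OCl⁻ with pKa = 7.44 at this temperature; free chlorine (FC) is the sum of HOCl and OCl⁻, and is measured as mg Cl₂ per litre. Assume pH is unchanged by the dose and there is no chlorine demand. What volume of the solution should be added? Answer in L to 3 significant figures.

[OCl⁻]/[HOCl] = 10^(pH − pKa) = 10^(7.52 − 7.44) = 1.202; fraction as HOCl = 1/(1 + 1.202) = 0.4541.
Free chlorine required for 1.84 ppm HOCl: 1.84 / 0.4541 = 4.052 ppm.
FC to add: 4.052 − 0.5 = 3.552 mg/L as Cl₂.
Cl₂ equivalent: 3.552 mg/L × 874,000 L = 3105 g.
Product at 8.3% available Cl: 3105 / 0.083 = 37,400 g.
Volume: 37,400 g ÷ 1.08 g/mL = 34,630 mL.

34.6 L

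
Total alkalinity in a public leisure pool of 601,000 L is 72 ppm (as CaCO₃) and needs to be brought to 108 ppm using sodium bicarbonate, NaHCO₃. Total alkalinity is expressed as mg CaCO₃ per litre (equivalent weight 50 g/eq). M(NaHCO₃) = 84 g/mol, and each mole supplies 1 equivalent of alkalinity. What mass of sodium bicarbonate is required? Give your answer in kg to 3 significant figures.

Alkalinity to add: (108 − 72) = 36 mg/L as CaCO₃ × 601,000 L = 21,640 g as CaCO₃.
Equivalents: 21,640 g ÷ 50 g/eq = 432.7 eq.
NaHCO₃ supplies 1 eq per mole → 432.7 mol.
Mass: 432.7 mol × 84 g/mol = 36,350 g.

36.3 kg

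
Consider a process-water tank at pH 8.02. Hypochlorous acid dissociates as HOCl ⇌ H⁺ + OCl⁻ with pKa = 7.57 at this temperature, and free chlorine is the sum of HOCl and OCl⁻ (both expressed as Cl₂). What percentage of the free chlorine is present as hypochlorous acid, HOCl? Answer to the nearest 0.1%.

26.2%

[OCl⁻]/[HOCl] = 10^(pH − pKa) = 10^(8.02 − 7.57) = 10^0.45 = 2.818.
Fraction as HOCl = 1 / (1 + 2.818) = 0.2619.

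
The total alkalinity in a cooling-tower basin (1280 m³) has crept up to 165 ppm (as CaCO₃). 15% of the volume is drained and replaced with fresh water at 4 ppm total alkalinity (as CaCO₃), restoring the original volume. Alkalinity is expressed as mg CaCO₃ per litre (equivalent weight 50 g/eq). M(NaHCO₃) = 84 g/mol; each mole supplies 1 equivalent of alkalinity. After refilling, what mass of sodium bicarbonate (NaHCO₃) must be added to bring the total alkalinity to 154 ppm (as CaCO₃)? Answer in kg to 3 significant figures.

28.3 kg

Volume: 1280 m³ = 1,280,000 L.
After draining 15% and refilling: 165 × 0.85 + 4 × 0.15 = 140.85 ppm.
Deficit to target: 154 − 140.85 = 13.15 mg/L.
As CaCO₃: 13.15 mg/L × 1,280,000 L = 16,830 g; ÷ 50 g/eq ÷ 1 = 336.6 mol NaHCO₃.
Mass: 336.6 × 84 = 28,280 g.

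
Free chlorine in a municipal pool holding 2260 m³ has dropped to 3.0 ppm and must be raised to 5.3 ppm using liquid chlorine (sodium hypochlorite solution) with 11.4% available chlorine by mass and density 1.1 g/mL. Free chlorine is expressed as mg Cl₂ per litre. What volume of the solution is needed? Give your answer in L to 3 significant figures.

41.5 L

Volume: 2260 m³ = 2,260,000 L.
Chlorine deficit: 5.3 − 3.0 = 2.3 ppm = 2.3 mg/L as Cl₂.
Cl₂ equivalent needed: 2.3 mg/L × 2,260,000 L = 5,198,000 mg = 5198 g.
Product at 11.4% available chlorine: 5198 / 0.114 = 45,600 g.
Volume at density 1.1 g/mL: 45,600 g ÷ 1.1 g/mL = 41,450 mL.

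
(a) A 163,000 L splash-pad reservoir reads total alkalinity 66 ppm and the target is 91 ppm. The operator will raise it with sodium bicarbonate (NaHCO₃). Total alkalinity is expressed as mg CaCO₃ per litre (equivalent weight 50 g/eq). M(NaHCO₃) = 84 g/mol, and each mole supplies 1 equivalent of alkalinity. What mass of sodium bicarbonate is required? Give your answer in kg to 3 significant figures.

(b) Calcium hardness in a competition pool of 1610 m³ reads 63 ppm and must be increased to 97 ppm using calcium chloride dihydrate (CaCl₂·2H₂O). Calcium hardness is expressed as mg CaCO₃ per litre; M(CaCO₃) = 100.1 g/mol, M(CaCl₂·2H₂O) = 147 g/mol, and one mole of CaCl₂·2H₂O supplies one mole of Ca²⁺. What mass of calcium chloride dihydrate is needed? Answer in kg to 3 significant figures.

(a) Alkalinity to add: (91 − 66) = 25 mg/L as CaCO₃ × 163,000 L = 4075 g as CaCO₃.
(a) Equivalents: 4075 g ÷ 50 g/eq = 81.5 eq.
(a) NaHCO₃ supplies 1 eq per mole → 81.5 mol.
(a) Mass: 81.5 mol × 84 g/mol = 6846 g.

(b) Volume: 1610 m³ = 1,610,000 L.
(b) Hardness to add: (97 − 63) = 34 mg/L as CaCO₃ × 1,610,000 L = 54,740 g as CaCO₃.
(b) Moles of Ca²⁺ (1 mol Ca²⁺ ≡ 1 mol CaCO₃): 54,740 / 100.1 g/mol = 546.9 mol.
(b) Mass of CaCl₂·2H₂O: 546.9 × 147 = 80,390 g.

(a) 6.85 kg; (b) 80.4 kg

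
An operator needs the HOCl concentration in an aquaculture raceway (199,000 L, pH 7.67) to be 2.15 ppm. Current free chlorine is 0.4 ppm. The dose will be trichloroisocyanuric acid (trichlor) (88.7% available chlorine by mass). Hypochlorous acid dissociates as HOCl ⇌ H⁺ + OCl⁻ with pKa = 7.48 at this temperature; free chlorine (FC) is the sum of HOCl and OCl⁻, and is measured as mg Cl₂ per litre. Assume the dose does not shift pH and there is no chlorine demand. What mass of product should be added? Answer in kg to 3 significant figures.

1.14 kg

[OCl⁻]/[HOCl] = 10^(pH − pKa) = 10^(7.67 − 7.48) = 1.549; fraction as HOCl = 1/(1 + 1.549) = 0.3923.
Free chlorine required for 2.15 ppm HOCl: 2.15 / 0.3923 = 5.48 ppm.
FC to add: 5.48 − 0.4 = 5.08 mg/L as Cl₂.
Cl₂ equivalent: 5.08 mg/L × 199,000 L = 1011 g.
Product at 88.7% available Cl: 1011 / 0.887 = 1140 g.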